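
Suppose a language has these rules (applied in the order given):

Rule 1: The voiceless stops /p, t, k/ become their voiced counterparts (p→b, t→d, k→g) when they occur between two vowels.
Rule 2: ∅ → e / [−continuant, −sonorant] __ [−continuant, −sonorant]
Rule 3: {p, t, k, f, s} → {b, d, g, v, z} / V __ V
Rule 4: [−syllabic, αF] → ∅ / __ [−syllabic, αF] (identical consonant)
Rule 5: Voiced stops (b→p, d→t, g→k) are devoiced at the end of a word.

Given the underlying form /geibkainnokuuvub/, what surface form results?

geibegainoguuvup

Rule 1 (intervocalic voicing): /k/ is a voiceless stop between vowels /o/ and /u/, so it voices to [g]. /geibkainnokuuvub/ → geibkainnoguuvub.
Rule 2 (stop-cluster e-epenthesis): /b/ and /k/ form a stop–stop cluster, so [e] is inserted between them. /geibkainnoguuvub/ → geibekainnoguuvub.
Rule 3 (intervocalic voicing): /k/ is a voiceless obstruent between vowels /e/ and /a/, so it voices to [g]. /geibekainnoguuvub/ → geibegainnoguuvub.
Rule 4 (degemination): /nn/ is a geminate; the first /n/ deletes. /geibegainnoguuvub/ → geibegainoguuvub.
Rule 5 (final devoicing): /b/ is a voiced stop in word-final position, so it devoices to [p]. /geibegainoguuvub/ → geibegainoguuvup.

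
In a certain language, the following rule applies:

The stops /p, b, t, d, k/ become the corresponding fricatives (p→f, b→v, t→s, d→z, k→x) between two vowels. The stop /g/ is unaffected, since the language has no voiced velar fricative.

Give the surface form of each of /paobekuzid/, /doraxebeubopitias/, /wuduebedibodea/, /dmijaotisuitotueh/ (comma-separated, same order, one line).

paovexuzid, doraxeveuvofisias, wuzuevezivozea, dmijaosisuisosueh

/paobekuzid/: /b/ is a stop between vowels /o/ and /e/, so it spirantizes to the fricative [v]. /k/ is a stop between vowels /e/ and /u/, so it spirantizes to the fricative [x]. → [paovexuzid].
/doraxebeubopitias/: /b/ is a stop between vowels /e/ and /e/, so it spirantizes to the fricative [v]. /b/ is a stop between vowels /u/ and /o/, so it spirantizes to the fricative [v]. /p/ is a stop between vowels /o/ and /i/, so it spirantizes to the fricative [f]. /t/ is a stop between vowels /i/ and /i/, so it spirantizes to the fricative [s]. → [doraxeveuvofisias].
/wuduebedibodea/: /d/ is a stop between vowels /u/ and /u/, so it spirantizes to the fricative [z]. /b/ is a stop between vowels /e/ and /e/, so it spirantizes to the fricative [v]. /d/ is a stop between vowels /e/ and /i/, so it spirantizes to the fricative [z]. /b/ is a stop between vowels /i/ and /o/, so it spirantizes to the fricative [v]. /d/ is a stop between vowels /o/ and /e/, so it spirantizes to the fricative [z]. → [wuzuevezivozea].
/dmijaotisuitotueh/: /t/ is a stop between vowels /o/ and /i/, so it spirantizes to the fricative [s]. /t/ is a stop between vowels /i/ and /o/, so it spirantizes to the fricative [s]. /t/ is a stop between vowels /o/ and /u/, so it spirantizes to the fricative [s]. → [dmijaosisuisosueh].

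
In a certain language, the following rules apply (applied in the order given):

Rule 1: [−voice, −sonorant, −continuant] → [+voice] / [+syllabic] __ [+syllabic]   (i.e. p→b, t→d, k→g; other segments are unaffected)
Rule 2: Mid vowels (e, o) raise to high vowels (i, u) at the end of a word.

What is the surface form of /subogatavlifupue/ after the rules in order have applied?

Rule 1 (intervocalic voicing): /t/ is a voiceless stop between vowels /a/ and /a/, so it voices to [d]. /p/ is a voiceless stop between vowels /u/ and /u/, so it voices to [b]. /subogatavlifupue/ → subogadavlifubue.
Rule 2 (final vowel raising): /e/ is a mid vowel in word-final position, so it raises to [i]. /subogadavlifubue/ → subogadavlifubui.

subogadavlifubui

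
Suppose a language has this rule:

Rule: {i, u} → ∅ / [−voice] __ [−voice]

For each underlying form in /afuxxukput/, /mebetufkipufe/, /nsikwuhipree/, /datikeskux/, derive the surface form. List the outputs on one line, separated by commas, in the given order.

/afuxxukput/: /u/ is a high vowel flanked by voiceless consonants /f/ and /x/, so it deletes. /u/ is a high vowel flanked by voiceless consonants /x/ and /k/, so it deletes. /u/ is a high vowel flanked by voiceless consonants /p/ and /t/, so it deletes. → [afxxkpt].
/mebetufkipufe/: /u/ is a high vowel flanked by voiceless consonants /t/ and /f/, so it deletes. /i/ is a high vowel flanked by voiceless consonants /k/ and /p/, so it deletes. /u/ is a high vowel flanked by voiceless consonants /p/ and /f/, so it deletes. → [mebetfkpfe].
/nsikwuhipree/: /i/ is a high vowel flanked by voiceless consonants /s/ and /k/, so it deletes. /i/ is a high vowel flanked by voiceless consonants /h/ and /p/, so it deletes. → [nskwuhpree].
/datikeskux/: /i/ is a high vowel flanked by voiceless consonants /t/ and /k/, so it deletes. /u/ is a high vowel flanked by voiceless consonants /k/ and /x/, so it deletes. → [datkeskx].

afxxkpt, mebetfkpfe, nskwuhpree, datkeskx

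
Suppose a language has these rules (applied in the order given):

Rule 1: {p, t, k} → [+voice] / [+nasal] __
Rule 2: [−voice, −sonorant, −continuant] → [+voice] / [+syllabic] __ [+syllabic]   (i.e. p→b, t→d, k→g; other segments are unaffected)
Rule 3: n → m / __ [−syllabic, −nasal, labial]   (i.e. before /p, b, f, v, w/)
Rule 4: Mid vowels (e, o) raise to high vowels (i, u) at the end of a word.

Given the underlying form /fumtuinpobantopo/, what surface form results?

fumduimbobandobu

Rule 1 (post-nasal voicing): /t/ is a voiceless stop immediately after the nasal /m/, so it voices to [d]. /p/ is a voiceless stop immediately after the nasal /n/, so it voices to [b]. /t/ is a voiceless stop immediately after the nasal /n/, so it voices to [d]. /fumtuinpobantopo/ → fumduinbobandopo.
Rule 2 (intervocalic voicing): /p/ is a voiceless stop between vowels /o/ and /o/, so it voices to [b]. /fumduinbobandopo/ → fumduinbobandobo.
Rule 3 (nasal place assimilation): /n/ precedes the labial consonant /b/, so it assimilates in place to [m]. /fumduinbobandobo/ → fumduimbobandobo.
Rule 4 (final vowel raising): /o/ is a mid vowel in word-final position, so it raises to [u]. /fumduimbobandobo/ → fumduimbobandobu.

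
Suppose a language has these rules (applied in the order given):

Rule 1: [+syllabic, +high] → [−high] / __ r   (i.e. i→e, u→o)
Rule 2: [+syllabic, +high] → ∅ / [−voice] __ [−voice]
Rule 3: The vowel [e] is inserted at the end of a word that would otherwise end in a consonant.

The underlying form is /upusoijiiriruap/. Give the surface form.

Rule 1 (pre-rhotic lowering): /i/ is a high vowel immediately before /r/, so it lowers to [e]. /i/ is a high vowel immediately before /r/, so it lowers to [e]. /upusoijiiriruap/ → upusoijiereruap.
Rule 2 (high vowel syncope): /u/ is a high vowel flanked by voiceless consonants /p/ and /s/, so it deletes. /upusoijiereruap/ → upsoijiereruap.
Rule 3 (final e-epenthesis): the form ends in the consonant /p/, so [e] is inserted word-finally. /upsoijiereruap/ → upsoijiereruape.

upsoijiereruape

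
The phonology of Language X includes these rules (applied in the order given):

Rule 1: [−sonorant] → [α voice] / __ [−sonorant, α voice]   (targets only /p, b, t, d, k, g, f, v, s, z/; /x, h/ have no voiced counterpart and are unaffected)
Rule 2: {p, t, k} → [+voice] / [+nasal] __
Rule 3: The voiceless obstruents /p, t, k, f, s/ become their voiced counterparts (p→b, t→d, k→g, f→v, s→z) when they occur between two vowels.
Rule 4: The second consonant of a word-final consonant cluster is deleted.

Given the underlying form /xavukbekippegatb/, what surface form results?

xavugbegippegad

Rule 1 (regressive voicing assimilation): /k/ precedes the voiced obstruent /b/, so it voices to [g] by assimilation. /t/ precedes the voiced obstruent /b/, so it voices to [d] by assimilation. /xavukbekippegatb/ → xavugbekippegadb.
Rule 2 (post-nasal voicing): no segment meets the environment; /xavugbekippegadb/ is unchanged.
Rule 3 (intervocalic voicing): /k/ is a voiceless obstruent between vowels /e/ and /i/, so it voices to [g]. /xavugbekippegadb/ → xavugbegippegadb.
Rule 4 (final cluster simplification): /b/ is the second consonant of a word-final cluster /db/, so it deletes. /xavugbegippegadb/ → xavugbegippegad.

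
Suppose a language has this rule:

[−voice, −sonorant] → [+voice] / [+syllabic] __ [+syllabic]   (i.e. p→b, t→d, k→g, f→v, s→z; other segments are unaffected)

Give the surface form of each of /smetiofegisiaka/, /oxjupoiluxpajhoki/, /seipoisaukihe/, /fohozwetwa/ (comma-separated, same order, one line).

smediovegiziaga, oxjuboiluxpajhogi, seiboizaugihe, fohozwetwa

/smetiofegisiaka/: /t/ is a voiceless obstruent between vowels /e/ and /i/, so it voices to [d]. /f/ is a voiceless obstruent between vowels /o/ and /e/, so it voices to [v]. /s/ is a voiceless obstruent between vowels /i/ and /i/, so it voices to [z]. /k/ is a voiceless obstruent between vowels /a/ and /a/, so it voices to [g]. → [smediovegiziaga].
/oxjupoiluxpajhoki/: /p/ is a voiceless obstruent between vowels /u/ and /o/, so it voices to [b]. /k/ is a voiceless obstruent between vowels /o/ and /i/, so it voices to [g]. → [oxjuboiluxpajhogi].
/seipoisaukihe/: /p/ is a voiceless obstruent between vowels /i/ and /o/, so it voices to [b]. /s/ is a voiceless obstruent between vowels /i/ and /a/, so it voices to [z]. /k/ is a voiceless obstruent between vowels /u/ and /i/, so it voices to [g]. → [seiboizaugihe].
/fohozwetwa/: the rule's environment is not met; surfaces unchanged as [fohozwetwa].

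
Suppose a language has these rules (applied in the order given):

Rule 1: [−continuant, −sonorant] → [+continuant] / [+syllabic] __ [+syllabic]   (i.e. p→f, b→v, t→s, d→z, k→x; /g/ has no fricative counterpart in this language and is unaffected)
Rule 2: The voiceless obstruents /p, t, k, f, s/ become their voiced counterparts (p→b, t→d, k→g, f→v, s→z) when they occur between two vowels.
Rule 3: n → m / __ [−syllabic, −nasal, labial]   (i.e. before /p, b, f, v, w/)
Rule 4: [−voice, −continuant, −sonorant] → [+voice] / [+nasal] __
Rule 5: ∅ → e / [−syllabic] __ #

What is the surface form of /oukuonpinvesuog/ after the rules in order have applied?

ouxuombimvezuoge

Rule 1 (intervocalic spirantization): /k/ is a stop between vowels /u/ and /u/, so it spirantizes to the fricative [x]. /oukuonpinvesuog/ → ouxuonpinvesuog.
Rule 2 (intervocalic voicing): /s/ is a voiceless obstruent between vowels /e/ and /u/, so it voices to [z]. /ouxuonpinvesuog/ → ouxuonpinvezuog.
Rule 3 (nasal place assimilation): /n/ precedes the labial consonant /p/, so it assimilates in place to [m]. /n/ precedes the labial consonant /v/, so it assimilates in place to [m]. /ouxuonpinvezuog/ → ouxuompimvezuog.
Rule 4 (post-nasal voicing): /p/ is a voiceless stop immediately after the nasal /m/, so it voices to [b]. /ouxuompimvezuog/ → ouxuombimvezuog.
Rule 5 (final e-epenthesis): the form ends in the consonant /g/, so [e] is inserted word-finally. /ouxuombimvezuog/ → ouxuombimvezuoge.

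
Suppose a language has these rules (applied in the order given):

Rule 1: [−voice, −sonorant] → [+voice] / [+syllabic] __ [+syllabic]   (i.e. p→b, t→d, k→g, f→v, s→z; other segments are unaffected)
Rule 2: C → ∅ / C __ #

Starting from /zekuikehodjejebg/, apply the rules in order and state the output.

zeguigehodjejeb

Rule 1 (intervocalic voicing): /k/ is a voiceless obstruent between vowels /e/ and /u/, so it voices to [g]. /k/ is a voiceless obstruent between vowels /i/ and /e/, so it voices to [g]. /zekuikehodjejebg/ → zeguigehodjejebg.
Rule 2 (final cluster simplification): /g/ is the second consonant of a word-final cluster /bg/, so it deletes. /zeguigehodjejebg/ → zeguigehodjejeb.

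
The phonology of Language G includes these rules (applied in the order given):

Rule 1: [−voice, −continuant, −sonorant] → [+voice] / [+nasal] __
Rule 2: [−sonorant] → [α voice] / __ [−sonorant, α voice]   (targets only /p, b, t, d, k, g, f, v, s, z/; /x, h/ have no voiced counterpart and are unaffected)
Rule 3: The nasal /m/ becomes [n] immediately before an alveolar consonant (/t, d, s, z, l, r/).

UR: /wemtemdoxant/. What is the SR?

wendendoxand

Rule 1 (post-nasal voicing): /t/ is a voiceless stop immediately after the nasal /m/, so it voices to [d]. /t/ is a voiceless stop immediately after the nasal /n/, so it voices to [d]. /wemtemdoxant/ → wemdemdoxand.
Rule 2 (regressive voicing assimilation): no segment meets the environment; /wemdemdoxand/ is unchanged.
Rule 3 (nasal place assimilation): /m/ precedes the alveolar consonant /d/, so it assimilates in place to [n]. /m/ precedes the alveolar consonant /d/, so it assimilates in place to [n]. /wemdemdoxand/ → wendendoxand.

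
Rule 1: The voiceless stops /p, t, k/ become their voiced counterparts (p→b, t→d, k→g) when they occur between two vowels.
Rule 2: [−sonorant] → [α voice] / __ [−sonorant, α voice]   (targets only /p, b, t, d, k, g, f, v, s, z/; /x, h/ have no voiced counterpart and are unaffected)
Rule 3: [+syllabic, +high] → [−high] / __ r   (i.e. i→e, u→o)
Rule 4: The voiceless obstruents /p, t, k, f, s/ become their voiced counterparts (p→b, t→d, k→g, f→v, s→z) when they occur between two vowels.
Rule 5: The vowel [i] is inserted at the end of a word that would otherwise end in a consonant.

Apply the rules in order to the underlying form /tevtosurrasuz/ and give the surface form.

teftozorrazuzi

Rule 1 (intervocalic voicing): no segment meets the environment; /tevtosurrasuz/ is unchanged.
Rule 2 (regressive voicing assimilation): /v/ precedes the voiceless obstruent /t/, so it devoices to [f] by assimilation. /tevtosurrasuz/ → teftosurrasuz.
Rule 3 (pre-rhotic lowering): /u/ is a high vowel immediately before /r/, so it lowers to [o]. /teftosurrasuz/ → teftosorrasuz.
Rule 4 (intervocalic voicing): /s/ is a voiceless obstruent between vowels /o/ and /o/, so it voices to [z]. /s/ is a voiceless obstruent between vowels /a/ and /u/, so it voices to [z]. /teftosorrasuz/ → teftozorrazuz.
Rule 5 (final i-epenthesis): the form ends in the consonant /z/, so [i] is inserted word-finally. /teftozorrazuz/ → teftozorrazuzi.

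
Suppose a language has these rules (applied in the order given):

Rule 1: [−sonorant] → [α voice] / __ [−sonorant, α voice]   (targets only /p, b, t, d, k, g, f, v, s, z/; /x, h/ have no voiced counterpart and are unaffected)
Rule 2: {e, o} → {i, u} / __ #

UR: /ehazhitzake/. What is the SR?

Rule 1 (regressive voicing assimilation): /z/ precedes the voiceless obstruent /h/, so it devoices to [s] by assimilation. /t/ precedes the voiced obstruent /z/, so it voices to [d] by assimilation. /ehazhitzake/ → ehashidzake.
Rule 2 (final vowel raising): /e/ is a mid vowel in word-final position, so it raises to [i]. /ehashidzake/ → ehashidzaki.

ehashidzaki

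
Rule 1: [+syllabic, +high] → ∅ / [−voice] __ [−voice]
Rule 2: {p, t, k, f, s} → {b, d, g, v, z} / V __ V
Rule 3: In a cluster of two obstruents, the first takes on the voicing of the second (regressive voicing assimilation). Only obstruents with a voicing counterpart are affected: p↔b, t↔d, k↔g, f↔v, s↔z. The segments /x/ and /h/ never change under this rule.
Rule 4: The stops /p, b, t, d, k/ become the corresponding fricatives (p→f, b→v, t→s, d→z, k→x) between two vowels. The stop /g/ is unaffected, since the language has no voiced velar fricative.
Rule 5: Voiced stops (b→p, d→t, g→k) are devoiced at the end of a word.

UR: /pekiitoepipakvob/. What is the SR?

pegiizoeppagvop

Rule 1 (high vowel syncope): /i/ is a high vowel flanked by voiceless consonants /p/ and /p/, so it deletes. /pekiitoepipakvob/ → pekiitoeppakvob.
Rule 2 (intervocalic voicing): /k/ is a voiceless obstruent between vowels /e/ and /i/, so it voices to [g]. /t/ is a voiceless obstruent between vowels /i/ and /o/, so it voices to [d]. /pekiitoeppakvob/ → pegiidoeppakvob.
Rule 3 (regressive voicing assimilation): /k/ precedes the voiced obstruent /v/, so it voices to [g] by assimilation. /pegiidoeppakvob/ → pegiidoeppagvob.
Rule 4 (intervocalic spirantization): /d/ is a stop between vowels /i/ and /o/, so it spirantizes to the fricative [z]. /pegiidoeppagvob/ → pegiizoeppagvob.
Rule 5 (final devoicing): /b/ is a voiced stop in word-final position, so it devoices to [p]. /pegiizoeppagvob/ → pegiizoeppagvop.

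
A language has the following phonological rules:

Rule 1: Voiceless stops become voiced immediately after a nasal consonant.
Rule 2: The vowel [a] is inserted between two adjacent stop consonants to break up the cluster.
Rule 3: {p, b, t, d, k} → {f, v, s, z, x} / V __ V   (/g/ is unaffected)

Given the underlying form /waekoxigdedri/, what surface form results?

Rule 1 (post-nasal voicing): no segment meets the environment; /waekoxigdedri/ is unchanged.
Rule 2 (stop-cluster a-epenthesis): /g/ and /d/ form a stop–stop cluster, so [a] is inserted between them. /waekoxigdedri/ → waekoxigadedri.
Rule 3 (intervocalic spirantization): /k/ is a stop between vowels /e/ and /o/, so it spirantizes to the fricative [x]. /d/ is a stop between vowels /a/ and /e/, so it spirantizes to the fricative [z]. /waekoxigadedri/ → waexoxigazedri.

waexoxigazedri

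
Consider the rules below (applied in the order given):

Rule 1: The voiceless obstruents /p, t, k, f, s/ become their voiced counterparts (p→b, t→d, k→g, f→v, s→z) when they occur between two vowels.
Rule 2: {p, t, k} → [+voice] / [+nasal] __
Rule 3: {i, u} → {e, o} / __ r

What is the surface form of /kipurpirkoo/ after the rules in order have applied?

kiborperkoo

Rule 1 (intervocalic voicing): /p/ is a voiceless obstruent between vowels /i/ and /u/, so it voices to [b]. /kipurpirkoo/ → kiburpirkoo.
Rule 2 (post-nasal voicing): no segment meets the environment; /kiburpirkoo/ is unchanged.
Rule 3 (pre-rhotic lowering): /u/ is a high vowel immediately before /r/, so it lowers to [o]. /i/ is a high vowel immediately before /r/, so it lowers to [e]. /kiburpirkoo/ → kiborperkoo.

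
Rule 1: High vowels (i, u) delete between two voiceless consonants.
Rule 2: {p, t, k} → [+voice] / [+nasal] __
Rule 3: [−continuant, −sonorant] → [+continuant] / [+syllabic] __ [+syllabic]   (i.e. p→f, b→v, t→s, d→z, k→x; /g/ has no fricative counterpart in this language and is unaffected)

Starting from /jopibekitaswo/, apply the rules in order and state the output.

Rule 1 (high vowel syncope): /i/ is a high vowel flanked by voiceless consonants /k/ and /t/, so it deletes. /jopibekitaswo/ → jopibektaswo.
Rule 2 (post-nasal voicing): no segment meets the environment; /jopibektaswo/ is unchanged.
Rule 3 (intervocalic spirantization): /p/ is a stop between vowels /o/ and /i/, so it spirantizes to the fricative [f]. /b/ is a stop between vowels /i/ and /e/, so it spirantizes to the fricative [v]. /jopibektaswo/ → jofivektaswo.

jofivektaswo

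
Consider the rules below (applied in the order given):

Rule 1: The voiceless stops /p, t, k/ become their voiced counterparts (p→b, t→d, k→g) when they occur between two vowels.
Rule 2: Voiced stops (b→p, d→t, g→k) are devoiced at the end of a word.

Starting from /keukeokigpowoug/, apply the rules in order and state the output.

Rule 1 (intervocalic voicing): /k/ is a voiceless stop between vowels /u/ and /e/, so it voices to [g]. /k/ is a voiceless stop between vowels /o/ and /i/, so it voices to [g]. /keukeokigpowoug/ → keugeogigpowoug.
Rule 2 (final devoicing): /g/ is a voiced stop in word-final position, so it devoices to [k]. /keugeogigpowoug/ → keugeogigpowouk.

keugeogigpowouk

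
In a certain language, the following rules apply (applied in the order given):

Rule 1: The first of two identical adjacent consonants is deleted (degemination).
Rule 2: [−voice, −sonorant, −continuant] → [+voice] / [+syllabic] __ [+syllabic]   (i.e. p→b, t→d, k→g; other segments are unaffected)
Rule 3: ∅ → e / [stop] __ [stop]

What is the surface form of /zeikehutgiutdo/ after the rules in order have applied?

Rule 1 (degemination): no segment meets the environment; /zeikehutgiutdo/ is unchanged.
Rule 2 (intervocalic voicing): /k/ is a voiceless stop between vowels /i/ and /e/, so it voices to [g]. /zeikehutgiutdo/ → zeigehutgiutdo.
Rule 3 (stop-cluster e-epenthesis): /t/ and /g/ form a stop–stop cluster, so [e] is inserted between them. /t/ and /d/ form a stop–stop cluster, so [e] is inserted between them. /zeigehutgiutdo/ → zeigehutegiutedo.

zeigehutegiutedo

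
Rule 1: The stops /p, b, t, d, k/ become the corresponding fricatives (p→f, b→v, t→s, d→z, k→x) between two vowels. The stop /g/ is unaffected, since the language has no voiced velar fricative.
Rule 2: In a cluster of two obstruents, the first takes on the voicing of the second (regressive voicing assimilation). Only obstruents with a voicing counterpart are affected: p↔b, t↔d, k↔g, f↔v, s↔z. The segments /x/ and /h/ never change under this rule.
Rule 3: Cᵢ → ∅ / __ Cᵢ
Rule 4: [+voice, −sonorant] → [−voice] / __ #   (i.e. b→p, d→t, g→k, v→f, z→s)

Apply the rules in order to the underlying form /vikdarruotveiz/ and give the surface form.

vigdaruodveis

Rule 1 (intervocalic spirantization): no segment meets the environment; /vikdarruotveiz/ is unchanged.
Rule 2 (regressive voicing assimilation): /k/ precedes the voiced obstruent /d/, so it voices to [g] by assimilation. /t/ precedes the voiced obstruent /v/, so it voices to [d] by assimilation. /vikdarruotveiz/ → vigdarruodveiz.
Rule 3 (degemination): /rr/ is a geminate; the first /r/ deletes. /vigdarruodveiz/ → vigdaruodveiz.
Rule 4 (final devoicing): /z/ is a voiced obstruent in word-final position, so it devoices to [s]. /vigdaruodveiz/ → vigdaruodveis.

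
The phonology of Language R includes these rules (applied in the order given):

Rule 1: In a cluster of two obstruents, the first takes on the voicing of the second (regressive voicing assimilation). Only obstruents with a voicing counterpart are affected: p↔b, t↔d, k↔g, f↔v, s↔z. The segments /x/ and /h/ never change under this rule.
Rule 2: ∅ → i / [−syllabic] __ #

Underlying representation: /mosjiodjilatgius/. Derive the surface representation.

Rule 1 (regressive voicing assimilation): /t/ precedes the voiced obstruent /g/, so it voices to [d] by assimilation. /mosjiodjilatgius/ → mosjiodjiladgius.
Rule 2 (final i-epenthesis): the form ends in the consonant /s/, so [i] is inserted word-finally. /mosjiodjiladgius/ → mosjiodjiladgiusi.

mosjiodjiladgiusi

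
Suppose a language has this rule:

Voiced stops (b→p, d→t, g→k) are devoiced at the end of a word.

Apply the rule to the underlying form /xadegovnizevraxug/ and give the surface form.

xadegovnizevraxuk

Scanning /xadegovnizevraxug/: /d/ at position 3 is not in the conditioning environment; /g/ at position 5 is not in the conditioning environment; /g/ is a voiced stop in word-final position, so it devoices to [k].
Result: [xadegovnizevraxuk].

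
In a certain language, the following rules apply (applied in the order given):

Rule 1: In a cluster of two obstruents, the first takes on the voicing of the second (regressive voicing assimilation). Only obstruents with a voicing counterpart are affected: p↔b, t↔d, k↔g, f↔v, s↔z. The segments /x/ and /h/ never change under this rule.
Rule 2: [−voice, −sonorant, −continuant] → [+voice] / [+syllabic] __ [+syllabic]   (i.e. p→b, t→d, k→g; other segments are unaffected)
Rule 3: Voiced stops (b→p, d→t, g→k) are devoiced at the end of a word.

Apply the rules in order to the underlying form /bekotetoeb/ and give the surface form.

Rule 1 (regressive voicing assimilation): no segment meets the environment; /bekotetoeb/ is unchanged.
Rule 2 (intervocalic voicing): /k/ is a voiceless stop between vowels /e/ and /o/, so it voices to [g]. /t/ is a voiceless stop between vowels /o/ and /e/, so it voices to [d]. /t/ is a voiceless stop between vowels /e/ and /o/, so it voices to [d]. /bekotetoeb/ → begodedoeb.
Rule 3 (final devoicing): /b/ is a voiced stop in word-final position, so it devoices to [p]. /begodedoeb/ → begodedoep.

begodedoep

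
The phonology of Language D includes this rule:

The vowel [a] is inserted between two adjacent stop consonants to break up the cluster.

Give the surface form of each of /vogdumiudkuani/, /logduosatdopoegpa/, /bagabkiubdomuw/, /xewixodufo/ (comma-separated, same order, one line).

vogadumiudakuani, logaduosatadopoegapa, bagabakiubadomuw, xewixodufo

/vogdumiudkuani/: /g/ and /d/ form a stop–stop cluster, so [a] is inserted between them. /d/ and /k/ form a stop–stop cluster, so [a] is inserted between them. → [vogadumiudakuani].
/logduosatdopoegpa/: /g/ and /d/ form a stop–stop cluster, so [a] is inserted between them. /t/ and /d/ form a stop–stop cluster, so [a] is inserted between them. /g/ and /p/ form a stop–stop cluster, so [a] is inserted between them. → [logaduosatadopoegapa].
/bagabkiubdomuw/: /b/ and /k/ form a stop–stop cluster, so [a] is inserted between them. /b/ and /d/ form a stop–stop cluster, so [a] is inserted between them. → [bagabakiubadomuw].
/xewixodufo/: the rule's environment is not met; surfaces unchanged as [xewixodufo].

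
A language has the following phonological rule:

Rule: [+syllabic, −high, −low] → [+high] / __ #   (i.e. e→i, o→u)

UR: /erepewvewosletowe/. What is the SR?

erepewvewosletowi

/e/ is a mid vowel in word-final position, so it raises to [i].
The other instances of /e/, /o/ do not occur in the required environment and remain unchanged.
Surface form: [erepewvewosletowi].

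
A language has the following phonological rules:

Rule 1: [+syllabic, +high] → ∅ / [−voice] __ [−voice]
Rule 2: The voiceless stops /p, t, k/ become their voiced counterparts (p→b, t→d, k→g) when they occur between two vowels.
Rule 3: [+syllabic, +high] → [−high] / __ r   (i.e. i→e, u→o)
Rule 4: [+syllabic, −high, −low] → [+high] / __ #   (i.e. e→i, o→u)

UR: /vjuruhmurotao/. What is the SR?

Rule 1 (high vowel syncope): no segment meets the environment; /vjuruhmurotao/ is unchanged.
Rule 2 (intervocalic voicing): /t/ is a voiceless stop between vowels /o/ and /a/, so it voices to [d]. /vjuruhmurotao/ → vjuruhmurodao.
Rule 3 (pre-rhotic lowering): /u/ is a high vowel immediately before /r/, so it lowers to [o]. /u/ is a high vowel immediately before /r/, so it lowers to [o]. /vjuruhmurodao/ → vjoruhmorodao.
Rule 4 (final vowel raising): /o/ is a mid vowel in word-final position, so it raises to [u]. /vjoruhmorodao/ → vjoruhmorodau.

vjoruhmorodau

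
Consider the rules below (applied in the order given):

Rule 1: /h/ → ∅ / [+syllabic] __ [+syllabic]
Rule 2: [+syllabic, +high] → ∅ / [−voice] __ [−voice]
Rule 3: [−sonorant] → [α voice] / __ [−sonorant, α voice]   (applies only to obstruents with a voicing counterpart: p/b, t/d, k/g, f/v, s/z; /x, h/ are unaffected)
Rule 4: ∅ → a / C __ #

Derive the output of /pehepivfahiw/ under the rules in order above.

Rule 1 (intervocalic h-deletion): /h/ occurs between vowels /e/ and /e/, so it deletes. /h/ occurs between vowels /a/ and /i/, so it deletes. /pehepivfahiw/ → peepivfaiw.
Rule 2 (high vowel syncope): no segment meets the environment; /peepivfaiw/ is unchanged.
Rule 3 (regressive voicing assimilation): /v/ precedes the voiceless obstruent /f/, so it devoices to [f] by assimilation. /peepivfaiw/ → peepiffaiw.
Rule 4 (final a-epenthesis): the form ends in the consonant /w/, so [a] is inserted word-finally. /peepiffaiw/ → peepiffaiwa.

peepiffaiwa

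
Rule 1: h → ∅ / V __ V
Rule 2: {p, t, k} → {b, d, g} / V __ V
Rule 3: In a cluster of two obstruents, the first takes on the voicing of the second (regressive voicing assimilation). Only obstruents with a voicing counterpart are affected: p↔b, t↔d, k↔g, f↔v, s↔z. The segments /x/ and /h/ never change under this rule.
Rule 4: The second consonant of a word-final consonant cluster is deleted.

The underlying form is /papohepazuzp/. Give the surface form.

paboebazus

Rule 1 (intervocalic h-deletion): /h/ occurs between vowels /o/ and /e/, so it deletes. /papohepazuzp/ → papoepazuzp.
Rule 2 (intervocalic voicing): /p/ is a voiceless stop between vowels /a/ and /o/, so it voices to [b]. /p/ is a voiceless stop between vowels /e/ and /a/, so it voices to [b]. /papoepazuzp/ → paboebazuzp.
Rule 3 (regressive voicing assimilation): /z/ precedes the voiceless obstruent /p/, so it devoices to [s] by assimilation. /paboebazuzp/ → paboebazusp.
Rule 4 (final cluster simplification): /p/ is the second consonant of a word-final cluster /sp/, so it deletes. /paboebazusp/ → paboebazus.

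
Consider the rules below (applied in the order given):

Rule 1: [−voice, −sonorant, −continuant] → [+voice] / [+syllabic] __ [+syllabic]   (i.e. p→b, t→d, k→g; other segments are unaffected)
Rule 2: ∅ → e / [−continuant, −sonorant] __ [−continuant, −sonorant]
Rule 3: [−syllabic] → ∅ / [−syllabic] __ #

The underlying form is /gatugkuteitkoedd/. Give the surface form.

Rule 1 (intervocalic voicing): /t/ is a voiceless stop between vowels /a/ and /u/, so it voices to [d]. /t/ is a voiceless stop between vowels /u/ and /e/, so it voices to [d]. /gatugkuteitkoedd/ → gadugkudeitkoedd.
Rule 2 (stop-cluster e-epenthesis): /g/ and /k/ form a stop–stop cluster, so [e] is inserted between them. /t/ and /k/ form a stop–stop cluster, so [e] is inserted between them. /d/ and /d/ form a stop–stop cluster, so [e] is inserted between them. /gadugkudeitkoedd/ → gadugekudeitekoeded.
Rule 3 (final cluster simplification): no segment meets the environment; /gadugekudeitekoeded/ is unchanged.

gadugekudeitekoeded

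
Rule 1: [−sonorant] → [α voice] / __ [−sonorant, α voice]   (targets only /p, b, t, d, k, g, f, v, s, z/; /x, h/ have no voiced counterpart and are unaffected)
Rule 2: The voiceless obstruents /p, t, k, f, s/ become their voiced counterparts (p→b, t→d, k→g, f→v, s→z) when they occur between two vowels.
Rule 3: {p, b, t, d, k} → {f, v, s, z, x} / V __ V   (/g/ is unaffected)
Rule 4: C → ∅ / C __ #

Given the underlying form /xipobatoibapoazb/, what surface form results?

Rule 1 (regressive voicing assimilation): no segment meets the environment; /xipobatoibapoazb/ is unchanged.
Rule 2 (intervocalic voicing): /p/ is a voiceless obstruent between vowels /i/ and /o/, so it voices to [b]. /t/ is a voiceless obstruent between vowels /a/ and /o/, so it voices to [d]. /p/ is a voiceless obstruent between vowels /a/ and /o/, so it voices to [b]. /xipobatoibapoazb/ → xibobadoibaboazb.
Rule 3 (intervocalic spirantization): /b/ is a stop between vowels /i/ and /o/, so it spirantizes to the fricative [v]. /b/ is a stop between vowels /o/ and /a/, so it spirantizes to the fricative [v]. /d/ is a stop between vowels /a/ and /o/, so it spirantizes to the fricative [z]. /b/ is a stop between vowels /i/ and /a/, so it spirantizes to the fricative [v]. /b/ is a stop between vowels /a/ and /o/, so it spirantizes to the fricative [v]. /xibobadoibaboazb/ → xivovazoivavoazb.
Rule 4 (final cluster simplification): /b/ is the second consonant of a word-final cluster /zb/, so it deletes. /xivovazoivavoazb/ → xivovazoivavoaz.

xivovazoivavoaz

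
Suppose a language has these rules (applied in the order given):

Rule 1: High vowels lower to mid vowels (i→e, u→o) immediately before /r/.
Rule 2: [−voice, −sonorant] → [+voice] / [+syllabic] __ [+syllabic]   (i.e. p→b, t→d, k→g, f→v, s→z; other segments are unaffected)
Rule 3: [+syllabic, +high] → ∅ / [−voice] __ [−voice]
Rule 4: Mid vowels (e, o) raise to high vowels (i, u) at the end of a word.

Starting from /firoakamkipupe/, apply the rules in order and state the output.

Rule 1 (pre-rhotic lowering): /i/ is a high vowel immediately before /r/, so it lowers to [e]. /firoakamkipupe/ → feroakamkipupe.
Rule 2 (intervocalic voicing): /k/ is a voiceless obstruent between vowels /a/ and /a/, so it voices to [g]. /p/ is a voiceless obstruent between vowels /i/ and /u/, so it voices to [b]. /p/ is a voiceless obstruent between vowels /u/ and /e/, so it voices to [b]. /feroakamkipupe/ → feroagamkibube.
Rule 3 (high vowel syncope): no segment meets the environment; /feroagamkibube/ is unchanged.
Rule 4 (final vowel raising): /e/ is a mid vowel in word-final position, so it raises to [i]. /feroagamkibube/ → feroagamkibubi.

feroagamkibubi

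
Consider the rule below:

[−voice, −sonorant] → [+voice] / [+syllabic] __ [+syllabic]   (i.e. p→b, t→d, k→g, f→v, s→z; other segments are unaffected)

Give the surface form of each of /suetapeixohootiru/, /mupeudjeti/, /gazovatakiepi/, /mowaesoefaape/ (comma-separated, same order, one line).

suedabeixohoodiru, mubeudjedi, gazovadagiebi, mowaezoevaabe

/suetapeixohootiru/: /t/ is a voiceless obstruent between vowels /e/ and /a/, so it voices to [d]. /p/ is a voiceless obstruent between vowels /a/ and /e/, so it voices to [b]. /t/ is a voiceless obstruent between vowels /o/ and /i/, so it voices to [d]. → [suedabeixohoodiru].
/mupeudjeti/: /p/ is a voiceless obstruent between vowels /u/ and /e/, so it voices to [b]. /t/ is a voiceless obstruent between vowels /e/ and /i/, so it voices to [d]. → [mubeudjedi].
/gazovatakiepi/: /t/ is a voiceless obstruent between vowels /a/ and /a/, so it voices to [d]. /k/ is a voiceless obstruent between vowels /a/ and /i/, so it voices to [g]. /p/ is a voiceless obstruent between vowels /e/ and /i/, so it voices to [b]. → [gazovadagiebi].
/mowaesoefaape/: /s/ is a voiceless obstruent between vowels /e/ and /o/, so it voices to [z]. /f/ is a voiceless obstruent between vowels /e/ and /a/, so it voices to [v]. /p/ is a voiceless obstruent between vowels /a/ and /e/, so it voices to [b]. → [mowaezoevaabe].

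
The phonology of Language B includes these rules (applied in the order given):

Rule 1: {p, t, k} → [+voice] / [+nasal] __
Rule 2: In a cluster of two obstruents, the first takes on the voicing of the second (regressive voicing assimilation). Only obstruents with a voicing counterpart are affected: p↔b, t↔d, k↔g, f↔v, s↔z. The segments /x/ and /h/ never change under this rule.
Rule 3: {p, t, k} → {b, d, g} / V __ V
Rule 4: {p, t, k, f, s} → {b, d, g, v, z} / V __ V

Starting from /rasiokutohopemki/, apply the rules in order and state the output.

Rule 1 (post-nasal voicing): /k/ is a voiceless stop immediately after the nasal /m/, so it voices to [g]. /rasiokutohopemki/ → rasiokutohopemgi.
Rule 2 (regressive voicing assimilation): no segment meets the environment; /rasiokutohopemgi/ is unchanged.
Rule 3 (intervocalic voicing): /k/ is a voiceless stop between vowels /o/ and /u/, so it voices to [g]. /t/ is a voiceless stop between vowels /u/ and /o/, so it voices to [d]. /p/ is a voiceless stop between vowels /o/ and /e/, so it voices to [b]. /rasiokutohopemgi/ → rasiogudohobemgi.
Rule 4 (intervocalic voicing): /s/ is a voiceless obstruent between vowels /a/ and /i/, so it voices to [z]. /rasiogudohobemgi/ → raziogudohobemgi.

raziogudohobemgi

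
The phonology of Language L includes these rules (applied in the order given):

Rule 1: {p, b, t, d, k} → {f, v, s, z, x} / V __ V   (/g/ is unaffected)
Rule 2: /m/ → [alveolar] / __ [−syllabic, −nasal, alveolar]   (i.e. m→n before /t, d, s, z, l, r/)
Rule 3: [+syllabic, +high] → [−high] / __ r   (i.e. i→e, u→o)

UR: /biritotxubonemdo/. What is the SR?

berisotxuvonendo

Rule 1 (intervocalic spirantization): /t/ is a stop between vowels /i/ and /o/, so it spirantizes to the fricative [s]. /b/ is a stop between vowels /u/ and /o/, so it spirantizes to the fricative [v]. /biritotxubonemdo/ → birisotxuvonemdo.
Rule 2 (nasal place assimilation): /m/ precedes the alveolar consonant /d/, so it assimilates in place to [n]. /birisotxuvonemdo/ → birisotxuvonendo.
Rule 3 (pre-rhotic lowering): /i/ is a high vowel immediately before /r/, so it lowers to [e]. /birisotxuvonendo/ → berisotxuvonendo.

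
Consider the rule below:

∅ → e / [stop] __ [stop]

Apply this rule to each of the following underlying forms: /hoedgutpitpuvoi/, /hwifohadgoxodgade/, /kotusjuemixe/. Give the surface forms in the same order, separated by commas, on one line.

/hoedgutpitpuvoi/: /d/ and /g/ form a stop–stop cluster, so [e] is inserted between them. /t/ and /p/ form a stop–stop cluster, so [e] is inserted between them. /t/ and /p/ form a stop–stop cluster, so [e] is inserted between them. → [hoedegutepitepuvoi].
/hwifohadgoxodgade/: /d/ and /g/ form a stop–stop cluster, so [e] is inserted between them. /d/ and /g/ form a stop–stop cluster, so [e] is inserted between them. → [hwifohadegoxodegade].
/kotusjuemixe/: the rule's environment is not met; surfaces unchanged as [kotusjuemixe].

hoedegutepitepuvoi, hwifohadegoxodegade, kotusjuemixe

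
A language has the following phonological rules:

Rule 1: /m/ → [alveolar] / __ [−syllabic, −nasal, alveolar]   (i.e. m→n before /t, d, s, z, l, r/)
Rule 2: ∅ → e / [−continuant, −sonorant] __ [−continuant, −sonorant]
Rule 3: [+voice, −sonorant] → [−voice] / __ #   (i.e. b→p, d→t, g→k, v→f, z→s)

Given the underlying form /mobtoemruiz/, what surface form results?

Rule 1 (nasal place assimilation): /m/ precedes the alveolar consonant /r/, so it assimilates in place to [n]. /mobtoemruiz/ → mobtoenruiz.
Rule 2 (stop-cluster e-epenthesis): /b/ and /t/ form a stop–stop cluster, so [e] is inserted between them. /mobtoenruiz/ → mobetoenruiz.
Rule 3 (final devoicing): /z/ is a voiced obstruent in word-final position, so it devoices to [s]. /mobetoenruiz/ → mobetoenruis.

mobetoenruis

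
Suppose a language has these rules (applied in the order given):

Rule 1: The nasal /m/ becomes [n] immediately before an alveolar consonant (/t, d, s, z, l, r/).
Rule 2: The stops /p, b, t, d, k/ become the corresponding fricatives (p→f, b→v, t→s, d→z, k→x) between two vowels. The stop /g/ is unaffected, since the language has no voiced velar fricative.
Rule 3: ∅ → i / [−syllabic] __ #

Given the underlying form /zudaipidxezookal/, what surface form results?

zuzaifidxezooxali

Rule 1 (nasal place assimilation): no segment meets the environment; /zudaipidxezookal/ is unchanged.
Rule 2 (intervocalic spirantization): /d/ is a stop between vowels /u/ and /a/, so it spirantizes to the fricative [z]. /p/ is a stop between vowels /i/ and /i/, so it spirantizes to the fricative [f]. /k/ is a stop between vowels /o/ and /a/, so it spirantizes to the fricative [x]. /zudaipidxezookal/ → zuzaifidxezooxal.
Rule 3 (final i-epenthesis): the form ends in the consonant /l/, so [i] is inserted word-finally. /zuzaifidxezooxal/ → zuzaifidxezooxali.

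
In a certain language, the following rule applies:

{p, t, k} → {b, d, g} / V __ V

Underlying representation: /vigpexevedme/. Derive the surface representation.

vigpexevedme

No segment of /vigpexevedme/ meets the structural description of the rule, so the form surfaces unchanged.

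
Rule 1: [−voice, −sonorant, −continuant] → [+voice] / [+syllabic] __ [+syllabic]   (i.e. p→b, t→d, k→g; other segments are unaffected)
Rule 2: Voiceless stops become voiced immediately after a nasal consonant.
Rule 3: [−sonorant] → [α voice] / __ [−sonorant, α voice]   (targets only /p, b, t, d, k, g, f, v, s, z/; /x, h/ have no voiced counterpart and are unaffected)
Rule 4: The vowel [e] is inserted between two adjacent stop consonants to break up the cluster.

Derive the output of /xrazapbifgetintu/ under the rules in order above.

Rule 1 (intervocalic voicing): /t/ is a voiceless stop between vowels /e/ and /i/, so it voices to [d]. /xrazapbifgetintu/ → xrazapbifgedintu.
Rule 2 (post-nasal voicing): /t/ is a voiceless stop immediately after the nasal /n/, so it voices to [d]. /xrazapbifgedintu/ → xrazapbifgedindu.
Rule 3 (regressive voicing assimilation): /p/ precedes the voiced obstruent /b/, so it voices to [b] by assimilation. /f/ precedes the voiced obstruent /g/, so it voices to [v] by assimilation. /xrazapbifgedindu/ → xrazabbivgedindu.
Rule 4 (stop-cluster e-epenthesis): /b/ and /b/ form a stop–stop cluster, so [e] is inserted between them. /xrazabbivgedindu/ → xrazabebivgedindu.

xrazabebivgedindu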